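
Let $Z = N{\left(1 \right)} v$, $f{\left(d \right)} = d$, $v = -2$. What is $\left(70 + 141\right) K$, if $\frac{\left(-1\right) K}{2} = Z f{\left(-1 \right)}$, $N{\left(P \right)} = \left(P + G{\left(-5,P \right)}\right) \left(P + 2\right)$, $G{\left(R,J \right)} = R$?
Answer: $10128$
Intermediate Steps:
$N{\left(P \right)} = \left(-5 + P\right) \left(2 + P\right)$ ($N{\left(P \right)} = \left(P - 5\right) \left(P + 2\right) = \left(-5 + P\right) \left(2 + P\right)$)
$Z = 24$ ($Z = \left(-10 + 1^{2} - 3\right) \left(-2\right) = \left(-10 + 1 - 3\right) \left(-2\right) = \left(-12\right) \left(-2\right) = 24$)
$K = 48$ ($K = - 2 \cdot 24 \left(-1\right) = \left(-2\right) \left(-24\right) = 48$)
$\left(70 + 141\right) K = \left(70 + 141\right) 48 = 211 \cdot 48 = 10128$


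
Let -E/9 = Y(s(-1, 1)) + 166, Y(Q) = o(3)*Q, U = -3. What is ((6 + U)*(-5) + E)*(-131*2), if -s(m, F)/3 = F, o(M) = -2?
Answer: 409506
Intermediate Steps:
s(m, F) = -3*F
Y(Q) = -2*Q
E = -1548 (E = -9*(-(-6) + 166) = -9*(-2*(-3) + 166) = -9*(6 + 166) = -9*172 = -1548)
((6 + U)*(-5) + E)*(-131*2) = ((6 - 3)*(-5) - 1548)*(-131*2) = (3*(-5) - 1548)*(-262) = (-15 - 1548)*(-262) = -1563*(-262) = 409506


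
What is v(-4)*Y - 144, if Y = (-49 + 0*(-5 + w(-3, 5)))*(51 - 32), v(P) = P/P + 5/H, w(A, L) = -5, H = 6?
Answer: -11105/6 ≈ -1850.8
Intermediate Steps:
v(P) = 11/6 (v(P) = P/P + 5/6 = 1 + 5*(⅙) = 1 + ⅚ = 11/6)
Y = -931 (Y = (-49 + 0*(-5 - 5))*(51 - 32) = (-49 + 0*(-10))*19 = (-49 + 0)*19 = -49*19 = -931)
v(-4)*Y - 144 = (11/6)*(-931) - 144 = -10241/6 - 144 = -11105/6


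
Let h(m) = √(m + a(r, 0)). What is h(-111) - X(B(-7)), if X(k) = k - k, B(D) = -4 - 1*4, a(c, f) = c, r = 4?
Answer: I*√107 ≈ 10.344*I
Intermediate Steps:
B(D) = -8 (B(D) = -4 - 4 = -8)
X(k) = 0
h(m) = √(4 + m) (h(m) = √(m + 4) = √(4 + m))
h(-111) - X(B(-7)) = √(4 - 111) - 1*0 = √(-107) + 0 = I*√107 + 0 = I*√107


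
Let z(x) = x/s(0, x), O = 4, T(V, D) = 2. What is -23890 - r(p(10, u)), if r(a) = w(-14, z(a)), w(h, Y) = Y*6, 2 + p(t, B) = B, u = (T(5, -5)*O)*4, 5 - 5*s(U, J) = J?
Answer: -23854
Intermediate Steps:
s(U, J) = 1 - J/5
u = 32 (u = (2*4)*4 = 8*4 = 32)
p(t, B) = -2 + B
z(x) = x/(1 - x/5)
w(h, Y) = 6*Y
r(a) = -30*a/(-5 + a) (r(a) = 6*(-5*a/(-5 + a)) = -30*a/(-5 + a))
-23890 - r(p(10, u)) = -23890 - (-30)*(-2 + 32)/(-5 + (-2 + 32)) = -23890 - (-30)*30/(-5 + 30) = -23890 - (-30)*30/25 = -23890 - 1*(-36) = -23890 + 36 = -23854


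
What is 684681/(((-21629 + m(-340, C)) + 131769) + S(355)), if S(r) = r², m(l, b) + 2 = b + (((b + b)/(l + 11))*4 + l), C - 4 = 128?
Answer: 225260049/77628139 ≈ 2.9018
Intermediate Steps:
C = 132 (C = 4 + 128 = 132)
m(l, b) = -2 + b + l + 8*b/(11 + l) (m(l, b) = -2 + (b + (((b + b)/(l + 11))*4 + l)) = -2 + (b + (((2*b)/(11 + l))*4 + l)) = -2 + (b + ((2*b/(11 + l))*4 + l)) = -2 + (b + (8*b/(11 + l) + l)) = -2 + (b + (l + 8*b/(11 + l))) = -2 + (b + l + 8*b/(11 + l)) = -2 + b + l + 8*b/(11 + l))
684681/(((-21629 + m(-340, C)) + 131769) + S(355)) = 684681/(((-21629 + (-22 + (-340)² + 9*(-340) + 19*132 + 132*(-340))/(11 - 340)) + 131769) + 355²) = 684681/(((-21629 + (-22 + 115600 - 3060 + 2508 - 44880)/(-329)) + 131769) + 126025) = 684681/(((-21629 - 1/329*70146) + 131769) + 126025) = 684681/(((-21629 - 70146/329) + 131769) + 126025) = 684681/((-7186087/329 + 131769) + 126025) = 684681/(36165914/329 + 126025) = 684681/(77628139/329) = 684681*(329/77628139) = 225260049/77628139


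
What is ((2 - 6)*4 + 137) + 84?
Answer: 205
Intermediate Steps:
((2 - 6)*4 + 137) + 84 = (-4*4 + 137) + 84 = (-16 + 137) + 84 = 121 + 84 = 205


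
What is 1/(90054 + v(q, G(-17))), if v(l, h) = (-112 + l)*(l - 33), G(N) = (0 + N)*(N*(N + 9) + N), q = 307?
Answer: 1/143484 ≈ 6.9694e-6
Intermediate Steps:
G(N) = N*(N + N*(9 + N)) (G(N) = N*(N*(9 + N) + N) = N*(N + N*(9 + N)))
v(l, h) = (-112 + l)*(-33 + l)
1/(90054 + v(q, G(-17))) = 1/(90054 + (3696 + 307² - 145*307)) = 1/(90054 + (3696 + 94249 - 44515)) = 1/(90054 + 53430) = 1/143484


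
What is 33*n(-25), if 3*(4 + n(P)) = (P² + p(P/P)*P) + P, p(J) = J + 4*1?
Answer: 5093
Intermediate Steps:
p(J) = 4 + J (p(J) = J + 4 = 4 + J)
n(P) = -4 + 2*P + P²/3 (n(P) = -4 + ((P² + (4 + P/P)*P) + P)/3 = -4 + ((P² + (4 + 1)*P) + P)/3 = -4 + ((P² + 5*P) + P)/3 = -4 + (P² + 6*P)/3 = -4 + (2*P + P²/3) = -4 + 2*P + P²/3)
33*n(-25) = 33*(-4 + 2*(-25) + (⅓)*(-25)²) = 33*(-4 - 50 + (⅓)*625) = 33*(-4 - 50 + 625/3) = 33*(463/3) = 5093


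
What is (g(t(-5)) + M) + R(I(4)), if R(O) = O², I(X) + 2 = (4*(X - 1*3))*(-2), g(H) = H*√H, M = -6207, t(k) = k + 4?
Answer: -6107 - I ≈ -6107.0 - 1.0*I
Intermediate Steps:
t(k) = 4 + k
g(H) = H^(3/2)
I(X) = 22 - 8*X (I(X) = -2 + (4*(X - 1*3))*(-2) = -2 + (4*(X - 3))*(-2) = -2 + (4*(-3 + X))*(-2) = -2 + (-12 + 4*X)*(-2) = -2 + (24 - 8*X) = 22 - 8*X)
(g(t(-5)) + M) + R(I(4)) = ((4 - 5)^(3/2) - 6207) + (22 - 8*4)² = ((-1)^(3/2) - 6207) + (22 - 32)² = (-I - 6207) + (-10)² = (-6207 - I) + 100 = -6107 - I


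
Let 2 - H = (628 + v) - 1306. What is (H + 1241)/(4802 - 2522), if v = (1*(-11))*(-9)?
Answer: 911/1140 ≈ 0.79912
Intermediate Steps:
v = 99 (v = -11*(-9) = 99)
H = 581 (H = 2 - ((628 + 99) - 1306) = 2 - (727 - 1306) = 2 - 1*(-579) = 2 + 579 = 581)
(H + 1241)/(4802 - 2522) = (581 + 1241)/(4802 - 2522) = 1822/2280 = 1822*(1/2280) = 911/1140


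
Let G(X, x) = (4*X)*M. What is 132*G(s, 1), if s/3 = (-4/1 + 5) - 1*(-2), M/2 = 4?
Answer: 38016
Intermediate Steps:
M = 8 (M = 2*4 = 8)
s = 9 (s = 3*((-4/1 + 5) - 1*(-2)) = 3*((-4*1 + 5) + 2) = 3*((-4 + 5) + 2) = 3*(1 + 2) = 3*3 = 9)
G(X, x) = 32*X (G(X, x) = (4*X)*8 = 32*X)
132*G(s, 1) = 132*(32*9) = 132*288 = 38016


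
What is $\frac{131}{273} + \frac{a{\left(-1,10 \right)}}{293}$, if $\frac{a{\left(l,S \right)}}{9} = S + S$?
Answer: $\frac{87523}{79989} \approx 1.0942$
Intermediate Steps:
$a{\left(l,S \right)} = 18 S$ ($a{\left(l,S \right)} = 9 \left(S + S\right) = 9 \cdot 2 S = 18 S$)
$\frac{131}{273} + \frac{a{\left(-1,10 \right)}}{293} = \frac{131}{273} + \frac{18 \cdot 10}{293} = 131 \cdot \frac{1}{273} + 180 \cdot \frac{1}{293} = \frac{131}{273} + \frac{180}{293} = \frac{87523}{79989}$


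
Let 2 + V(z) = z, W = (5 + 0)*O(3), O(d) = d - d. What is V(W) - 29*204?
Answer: -5918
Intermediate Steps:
O(d) = 0
W = 0 (W = (5 + 0)*0 = 5*0 = 0)
V(z) = -2 + z
V(W) - 29*204 = (-2 + 0) - 29*204 = -2 - 5916 = -5918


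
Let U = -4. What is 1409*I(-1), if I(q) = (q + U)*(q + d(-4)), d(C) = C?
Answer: 35225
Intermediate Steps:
I(q) = (-4 + q)**2 (I(q) = (q - 4)*(q - 4) = (-4 + q)*(-4 + q) = (-4 + q)**2)
1409*I(-1) = 1409*(16 + (-1)**2 - 8*(-1)) = 1409*(16 + 1 + 8) = 1409*25 = 35225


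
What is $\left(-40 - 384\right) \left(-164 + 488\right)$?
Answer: $-137376$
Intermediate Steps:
$\left(-40 - 384\right) \left(-164 + 488\right) = \left(-424\right) 324 = -137376$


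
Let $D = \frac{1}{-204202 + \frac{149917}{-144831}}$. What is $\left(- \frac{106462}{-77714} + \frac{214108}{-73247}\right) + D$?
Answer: $- \frac{130738858777138754970}{84174943071316401941} \approx -1.5532$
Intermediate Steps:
$D = - \frac{144831}{29574929779}$ ($D = \frac{1}{-204202 + 149917 \left(- \frac{1}{144831}\right)} = \frac{1}{-204202 - \frac{149917}{144831}} = \frac{1}{- \frac{29574929779}{144831}} = - \frac{144831}{29574929779} \approx -4.8971 \cdot 10^{-6}$)
$\left(- \frac{106462}{-77714} + \frac{214108}{-73247}\right) + D = \left(- \frac{106462}{-77714} + \frac{214108}{-73247}\right) - \frac{144831}{29574929779} = \left(\left(-106462\right) \left(- \frac{1}{77714}\right) + 214108 \left(- \frac{1}{73247}\right)\right) - \frac{144831}{29574929779} = \left(\frac{53231}{38857} - \frac{214108}{73247}\right) - \frac{144831}{29574929779} = - \frac{4420583499}{2846158679} - \frac{144831}{29574929779} = - \frac{130738858777138754970}{84174943071316401941}$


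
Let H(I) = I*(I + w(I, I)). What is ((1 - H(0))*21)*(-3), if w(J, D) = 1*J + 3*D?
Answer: -63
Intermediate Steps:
w(J, D) = J + 3*D
H(I) = 5*I² (H(I) = I*(I + (I + 3*I)) = I*(I + 4*I) = I*(5*I) = 5*I²)
((1 - H(0))*21)*(-3) = ((1 - 5*0²)*21)*(-3) = ((1 - 5*0)*21)*(-3) = ((1 - 1*0)*21)*(-3) = ((1 + 0)*21)*(-3) = (1*21)*(-3) = 21*(-3) = -63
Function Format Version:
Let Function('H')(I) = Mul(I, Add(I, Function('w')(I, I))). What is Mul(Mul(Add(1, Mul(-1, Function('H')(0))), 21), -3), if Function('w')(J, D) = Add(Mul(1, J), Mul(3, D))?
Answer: -63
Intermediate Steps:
Function('w')(J, D) = Add(J, Mul(3, D))
Function('H')(I) = Mul(5, Pow(I, 2)) (Function('H')(I) = Mul(I, Add(I, Add(I, Mul(3, I)))) = Mul(I, Add(I, Mul(4, I))) = Mul(I, Mul(5, I)) = Mul(5, Pow(I, 2)))
Mul(Mul(Add(1, Mul(-1, Function('H')(0))), 21), -3) = Mul(Mul(Add(1, Mul(-1, Mul(5, Pow(0, 2)))), 21), -3) = Mul(Mul(Add(1, Mul(-1, Mul(5, 0))), 21), -3) = Mul(Mul(Add(1, Mul(-1, 0)), 21), -3) = Mul(Mul(Add(1, 0), 21), -3) = Mul(Mul(1, 21), -3) = Mul(21, -3) = -63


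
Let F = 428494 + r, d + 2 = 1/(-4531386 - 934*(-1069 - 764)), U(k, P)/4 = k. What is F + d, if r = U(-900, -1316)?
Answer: 1197925208687/2819364 ≈ 4.2489e+5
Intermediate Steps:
U(k, P) = 4*k
r = -3600 (r = 4*(-900) = -3600)
d = -5638729/2819364 (d = -2 + 1/(-4531386 - 934*(-1069 - 764)) = -2 + 1/(-4531386 - 934*(-1833)) = -2 + 1/(-4531386 + 1712022) = -2 + 1/(-2819364) = -2 - 1/2819364 = -5638729/2819364 ≈ -2.0000)
F = 424894 (F = 428494 - 3600 = 424894)
F + d = 424894 - 5638729/2819364 = 1197925208687/2819364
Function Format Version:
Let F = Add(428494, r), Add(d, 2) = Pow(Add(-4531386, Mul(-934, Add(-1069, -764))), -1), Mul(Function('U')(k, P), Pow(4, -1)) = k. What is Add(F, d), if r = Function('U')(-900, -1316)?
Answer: Rational(1197925208687, 2819364) ≈ 4.2489e+5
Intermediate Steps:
Function('U')(k, P) = Mul(4, k)
r = -3600 (r = Mul(4, -900) = -3600)
d = Rational(-5638729, 2819364) (d = Add(-2, Pow(Add(-4531386, Mul(-934, Add(-1069, -764))), -1)) = Add(-2, Pow(Add(-4531386, Mul(-934, -1833)), -1)) = Add(-2, Pow(Add(-4531386, 1712022), -1)) = Add(-2, Pow(-2819364, -1)) = Add(-2, Rational(-1, 2819364)) = Rational(-5638729, 2819364) ≈ -2.0000)
F = 424894 (F = Add(428494, -3600) = 424894)
Add(F, d) = Add(424894, Rational(-5638729, 2819364)) = Rational(1197925208687, 2819364)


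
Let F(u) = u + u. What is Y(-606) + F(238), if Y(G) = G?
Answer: -130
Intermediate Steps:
F(u) = 2*u
Y(-606) + F(238) = -606 + 2*238 = -606 + 476 = -130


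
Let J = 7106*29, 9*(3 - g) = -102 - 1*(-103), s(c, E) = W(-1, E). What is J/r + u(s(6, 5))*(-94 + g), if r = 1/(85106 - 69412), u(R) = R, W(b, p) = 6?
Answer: 9702374428/3 ≈ 3.2341e+9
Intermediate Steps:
s(c, E) = 6
g = 26/9 (g = 3 - (-102 - 1*(-103))/9 = 3 - (-102 + 103)/9 = 3 - 1/9*1 = 3 - 1/9 = 26/9 ≈ 2.8889)
r = 1/15694 ≈ 6.3719e-5
J = 206074
J/r + u(s(6, 5))*(-94 + g) = 206074/(1/15694) + 6*(-94 + 26/9) = 206074*15694 + 6*(-820/9) = 3234125356 - 1640/3 = 9702374428/3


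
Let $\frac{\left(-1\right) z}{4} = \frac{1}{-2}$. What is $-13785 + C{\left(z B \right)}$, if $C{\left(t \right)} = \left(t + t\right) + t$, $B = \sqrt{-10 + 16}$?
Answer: $-13785 + 6 \sqrt{6} \approx -13770.0$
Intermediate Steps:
$B = \sqrt{6} \approx 2.4495$
$z = 2$ ($z = - \frac{4}{-2} = \left(-4\right) \left(- \frac{1}{2}\right) = 2$)
$C{\left(t \right)} = 3 t$ ($C{\left(t \right)} = 2 t + t = 3 t$)
$-13785 + C{\left(z B \right)} = -13785 + 3 \cdot 2 \sqrt{6} = -13785 + 6 \sqrt{6}$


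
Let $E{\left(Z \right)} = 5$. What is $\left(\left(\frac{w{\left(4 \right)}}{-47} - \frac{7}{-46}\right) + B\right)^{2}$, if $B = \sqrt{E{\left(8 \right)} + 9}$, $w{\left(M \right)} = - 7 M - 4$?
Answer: $\frac{68683017}{4674244} + \frac{1801 \sqrt{14}}{1081} \approx 20.928$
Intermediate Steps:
$w{\left(M \right)} = -4 - 7 M$
$B = \sqrt{14}$ ($B = \sqrt{5 + 9} = \sqrt{14} \approx 3.7417$)
$\left(\left(\frac{w{\left(4 \right)}}{-47} - \frac{7}{-46}\right) + B\right)^{2} = \left(\left(\frac{-4 - 28}{-47} - \frac{7}{-46}\right) + \sqrt{14}\right)^{2} = \left(\left(\left(-4 - 28\right) \left(- \frac{1}{47}\right) - - \frac{7}{46}\right) + \sqrt{14}\right)^{2} = \left(\left(\left(-32\right) \left(- \frac{1}{47}\right) + \frac{7}{46}\right) + \sqrt{14}\right)^{2} = \left(\left(\frac{32}{47} + \frac{7}{46}\right) + \sqrt{14}\right)^{2} = \left(\frac{1801}{2162} + \sqrt{14}\right)^{2}$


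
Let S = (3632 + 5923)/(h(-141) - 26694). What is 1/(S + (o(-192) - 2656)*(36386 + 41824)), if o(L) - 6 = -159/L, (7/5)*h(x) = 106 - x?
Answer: -5939936/1230705631991325 ≈ -4.8264e-9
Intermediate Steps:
h(x) = 530/7 - 5*x/7 (h(x) = 5*(106 - x)/7 = 530/7 - 5*x/7)
o(L) = 6 - 159/L
S = -66885/185623 (S = (3632 + 5923)/((530/7 - 5/7*(-141)) - 26694) = 9555/((530/7 + 705/7) - 26694) = 9555/(1235/7 - 26694) = 9555/(-185623/7) = 9555*(-7/185623) = -66885/185623 ≈ -0.36033)
1/(S + (o(-192) - 2656)*(36386 + 41824)) = 1/(-66885/185623 + ((6 - 159/(-192)) - 2656)*(36386 + 41824)) = 1/(-66885/185623 + ((6 - 159*(-1/192)) - 2656)*78210) = 1/(-66885/185623 + ((6 + 53/64) - 2656)*78210) = 1/(-66885/185623 + (437/64 - 2656)*78210) = 1/(-66885/185623 - 169547/64*78210) = 1/(-66885/185623 - 6630135435/32) = 1/(-1230705631991325/5939936) = -5939936/1230705631991325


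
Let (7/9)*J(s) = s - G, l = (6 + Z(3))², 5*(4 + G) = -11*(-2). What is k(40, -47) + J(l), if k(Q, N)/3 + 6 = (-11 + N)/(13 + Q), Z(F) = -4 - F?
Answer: -38049/1855 ≈ -20.512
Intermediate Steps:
G = ⅖ (G = -4 + (-11*(-2))/5 = -4 + (⅕)*22 = -4 + 22/5 = ⅖ ≈ 0.40000)
k(Q, N) = -18 + 3*(-11 + N)/(13 + Q) (k(Q, N) = -18 + 3*((-11 + N)/(13 + Q)) = -18 + 3*(-11 + N)/(13 + Q))
l = 1 (l = (6 + (-4 - 1*3))² = (6 + (-4 - 3))² = (6 - 7)² = (-1)² = 1)
J(s) = -18/35 + 9*s/7 (J(s) = 9*(s - 1*⅖)/7 = 9*(s - ⅖)/7 = 9*(-⅖ + s)/7 = -18/35 + 9*s/7)
k(40, -47) + J(l) = 3*(-89 - 47 - 6*40)/(13 + 40) + (-18/35 + (9/7)*1) = 3*(-89 - 47 - 240)/53 + (-18/35 + 9/7) = 3*(1/53)*(-376) + 27/35 = -1128/53 + 27/35 = -38049/1855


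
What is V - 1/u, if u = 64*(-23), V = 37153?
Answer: 54689217/1472 ≈ 37153.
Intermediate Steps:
u = -1472
V - 1/u = 37153 - 1/(-1472) = 37153 - 1*(-1/1472) = 37153 + 1/1472 = 54689217/1472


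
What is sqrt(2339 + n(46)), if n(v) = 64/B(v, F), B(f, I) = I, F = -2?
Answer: sqrt(2307) ≈ 48.031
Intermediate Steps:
n(v) = -32 (n(v) = 64/(-2) = 64*(-1/2) = -32)
sqrt(2339 + n(46)) = sqrt(2339 - 32) = sqrt(2307)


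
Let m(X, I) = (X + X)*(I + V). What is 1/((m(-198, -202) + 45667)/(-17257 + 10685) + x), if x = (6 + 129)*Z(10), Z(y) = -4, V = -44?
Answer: -6572/3691963 ≈ -0.0017801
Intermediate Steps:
m(X, I) = 2*X*(-44 + I) (m(X, I) = (X + X)*(I - 44) = (2*X)*(-44 + I) = 2*X*(-44 + I))
x = -540 (x = (6 + 129)*(-4) = 135*(-4) = -540)
1/((m(-198, -202) + 45667)/(-17257 + 10685) + x) = 1/((2*(-198)*(-44 - 202) + 45667)/(-17257 + 10685) - 540) = 1/((2*(-198)*(-246) + 45667)/(-6572) - 540) = 1/((97416 + 45667)*(-1/6572) - 540) = 1/(143083*(-1/6572) - 540) = 1/(-143083/6572 - 540) = 1/(-3691963/6572) = -6572/3691963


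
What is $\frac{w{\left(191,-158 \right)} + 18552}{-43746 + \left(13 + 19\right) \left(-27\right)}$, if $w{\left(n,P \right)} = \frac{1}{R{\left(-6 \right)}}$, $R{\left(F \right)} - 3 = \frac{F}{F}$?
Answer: $- \frac{74209}{178440} \approx -0.41588$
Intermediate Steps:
$R{\left(F \right)} = 4$ ($R{\left(F \right)} = 3 + \frac{F}{F} = 3 + 1 = 4$)
$w{\left(n,P \right)} = \frac{1}{4}$
$\frac{w{\left(191,-158 \right)} + 18552}{-43746 + \left(13 + 19\right) \left(-27\right)} = \frac{\frac{1}{4} + 18552}{-43746 + \left(13 + 19\right) \left(-27\right)} = \frac{74209}{4 \left(-43746 + 32 \left(-27\right)\right)} = \frac{74209}{4 \left(-43746 - 864\right)} = \frac{74209}{4 \left(-44610\right)} = \frac{74209}{4} \left(- \frac{1}{44610}\right) = - \frac{74209}{178440}$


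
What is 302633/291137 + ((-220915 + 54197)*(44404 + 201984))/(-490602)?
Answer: 854233900599791/10202313891 ≈ 83729.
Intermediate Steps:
302633/291137 + ((-220915 + 54197)*(44404 + 201984))/(-490602) = 302633*(1/291137) - 166718*246388*(-1/490602) = 302633/291137 - 41077314584*(-1/490602) = 302633/291137 + 20538657292/245301 = 854233900599791/10202313891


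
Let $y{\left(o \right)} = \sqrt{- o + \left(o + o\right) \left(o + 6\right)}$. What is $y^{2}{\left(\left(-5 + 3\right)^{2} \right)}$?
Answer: $76$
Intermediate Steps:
$y{\left(o \right)} = \sqrt{- o + 2 o \left(6 + o\right)}$
$y^{2}{\left(\left(-5 + 3\right)^{2} \right)} = \left(\sqrt{\left(-5 + 3\right)^{2} \left(11 + 2 \left(-5 + 3\right)^{2}\right)}\right)^{2} = \left(\sqrt{\left(-2\right)^{2} \left(11 + 2 \left(-2\right)^{2}\right)}\right)^{2} = \left(\sqrt{4 \left(11 + 2 \cdot 4\right)}\right)^{2} = \left(\sqrt{4 \left(11 + 8\right)}\right)^{2} = \left(\sqrt{4 \cdot 19}\right)^{2} = \left(\sqrt{76}\right)^{2} = \left(2 \sqrt{19}\right)^{2} = 76$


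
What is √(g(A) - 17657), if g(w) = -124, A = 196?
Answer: I*√17781 ≈ 133.35*I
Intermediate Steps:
√(g(A) - 17657) = √(-124 - 17657) = √(-17781) = I*√17781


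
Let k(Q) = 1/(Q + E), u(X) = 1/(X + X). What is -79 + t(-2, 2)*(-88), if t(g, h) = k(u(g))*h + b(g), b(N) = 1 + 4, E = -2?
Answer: -3967/9 ≈ -440.78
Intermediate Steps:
b(N) = 5
u(X) = 1/(2*X)
k(Q) = 1/(-2 + Q) (k(Q) = 1/(Q - 2) = 1/(-2 + Q))
t(g, h) = 5 + h/(-2 + 1/(2*g)) (t(g, h) = h/(-2 + 1/(2*g)) + 5 = 5 + h/(-2 + 1/(2*g)))
-79 + t(-2, 2)*(-88) = -79 + ((-5 + 20*(-2) - 2*(-2)*2)/(-1 + 4*(-2)))*(-88) = -79 + ((-5 - 40 + 8)/(-1 - 8))*(-88) = -79 + (-37/(-9))*(-88) = -79 - ⅑*(-37)*(-88) = -79 + (37/9)*(-88) = -79 - 3256/9 = -3967/9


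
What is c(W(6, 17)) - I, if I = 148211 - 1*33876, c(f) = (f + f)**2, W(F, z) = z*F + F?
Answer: -67679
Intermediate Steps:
W(F, z) = F + F*z (W(F, z) = F*z + F = F + F*z)
c(f) = 4*f**2 (c(f) = (2*f)**2 = 4*f**2)
I = 114335 (I = 148211 - 33876 = 114335)
c(W(6, 17)) - I = 4*(6*(1 + 17))**2 - 1*114335 = 4*(6*18)**2 - 114335 = 4*108**2 - 114335 = 4*11664 - 114335 = 46656 - 114335 = -67679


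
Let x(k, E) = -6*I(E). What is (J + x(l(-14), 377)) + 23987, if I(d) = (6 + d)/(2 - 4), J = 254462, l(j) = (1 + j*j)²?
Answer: 279598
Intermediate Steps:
l(j) = (1 + j²)²
I(d) = -3 - d/2 (I(d) = (6 + d)/(-2) = (6 + d)*(-½) = -3 - d/2)
x(k, E) = 18 + 3*E (x(k, E) = -6*(-3 - E/2) = 18 + 3*E)
(J + x(l(-14), 377)) + 23987 = (254462 + (18 + 3*377)) + 23987 = (254462 + (18 + 1131)) + 23987 = (254462 + 1149) + 23987 = 255611 + 23987 = 279598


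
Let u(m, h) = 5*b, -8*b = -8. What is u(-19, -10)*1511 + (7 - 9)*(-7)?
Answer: 7569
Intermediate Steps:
b = 1 (b = -1/8*(-8) = 1)
u(m, h) = 5 (u(m, h) = 5*1 = 5)
u(-19, -10)*1511 + (7 - 9)*(-7) = 5*1511 + (7 - 9)*(-7) = 7555 - 2*(-7) = 7555 + 14 = 7569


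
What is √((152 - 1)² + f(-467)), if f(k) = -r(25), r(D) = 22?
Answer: 3*√2531 ≈ 150.93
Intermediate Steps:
f(k) = -22 (f(k) = -1*22 = -22)
√((152 - 1)² + f(-467)) = √((152 - 1)² - 22) = √(151² - 22) = √(22801 - 22) = √22779 = 3*√2531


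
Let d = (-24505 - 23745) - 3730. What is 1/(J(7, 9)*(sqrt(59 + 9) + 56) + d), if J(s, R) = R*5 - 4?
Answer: -12421/617096387 - 41*sqrt(17)/1234192774 ≈ -2.0265e-5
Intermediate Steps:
J(s, R) = -4 + 5*R (J(s, R) = 5*R - 4 = -4 + 5*R)
d = -51980 (d = -48250 - 3730 = -51980)
1/(J(7, 9)*(sqrt(59 + 9) + 56) + d) = 1/((-4 + 5*9)*(sqrt(59 + 9) + 56) - 51980) = 1/((-4 + 45)*(sqrt(68) + 56) - 51980) = 1/(41*(2*sqrt(17) + 56) - 51980) = 1/(41*(56 + 2*sqrt(17)) - 51980) = 1/((2296 + 82*sqrt(17)) - 51980) = 1/(-49684 + 82*sqrt(17))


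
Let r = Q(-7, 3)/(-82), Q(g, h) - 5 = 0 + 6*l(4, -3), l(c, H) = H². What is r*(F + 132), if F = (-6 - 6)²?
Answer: -8142/41 ≈ -198.59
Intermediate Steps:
Q(g, h) = 59 (Q(g, h) = 5 + (0 + 6*(-3)²) = 5 + (0 + 6*9) = 5 + (0 + 54) = 5 + 54 = 59)
r = -59/82 (r = 59/(-82) = 59*(-1/82) = -59/82 ≈ -0.71951)
F = 144 (F = (-12)² = 144)
r*(F + 132) = -59*(144 + 132)/82 = -59/82*276 = -8142/41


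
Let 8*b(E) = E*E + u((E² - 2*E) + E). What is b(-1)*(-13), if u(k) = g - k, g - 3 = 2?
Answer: -13/2 ≈ -6.5000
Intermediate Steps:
g = 5 (g = 3 + 2 = 5)
u(k) = 5 - k
b(E) = 5/8 + E/8 (b(E) = (E*E + (5 - ((E² - 2*E) + E)))/8 = (E² + (5 - (E² - E)))/8 = (E² + (5 + (E - E²)))/8 = (E² + (5 + E - E²))/8 = (5 + E)/8 = 5/8 + E/8)
b(-1)*(-13) = (5/8 + (⅛)*(-1))*(-13) = (5/8 - ⅛)*(-13) = (½)*(-13) = -13/2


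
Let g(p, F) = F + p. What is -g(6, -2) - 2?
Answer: -6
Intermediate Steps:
-g(6, -2) - 2 = -(-2 + 6) - 2 = -1*4 - 2 = -4 - 2 = -6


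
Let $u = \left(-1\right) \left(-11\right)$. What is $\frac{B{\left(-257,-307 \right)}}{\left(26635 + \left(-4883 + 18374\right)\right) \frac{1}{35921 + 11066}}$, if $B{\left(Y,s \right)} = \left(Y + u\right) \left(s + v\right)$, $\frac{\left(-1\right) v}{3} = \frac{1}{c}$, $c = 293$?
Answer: $\frac{519880237554}{5878459} \approx 88438.0$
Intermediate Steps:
$v = - \frac{3}{293} \approx -0.010239$
$u = 11$
$B{\left(Y,s \right)} = \left(11 + Y\right) \left(- \frac{3}{293} + s\right)$ ($B{\left(Y,s \right)} = \left(Y + 11\right) \left(s - \frac{3}{293}\right) = \left(11 + Y\right) \left(- \frac{3}{293} + s\right)$)
$\frac{B{\left(-257,-307 \right)}}{\left(26635 + \left(-4883 + 18374\right)\right) \frac{1}{35921 + 11066}} = \frac{- \frac{33}{293} + 11 \left(-307\right) - - \frac{771}{293} - -78899}{\left(26635 + \left(-4883 + 18374\right)\right) \frac{1}{35921 + 11066}} = \frac{- \frac{33}{293} - 3377 + \frac{771}{293} + 78899}{\left(26635 + 13491\right) \frac{1}{46987}} = \frac{22128684}{293 \cdot 40126 \cdot \frac{1}{46987}} = \frac{22128684}{293 \cdot \frac{40126}{46987}} = \frac{22128684}{293} \cdot \frac{46987}{40126} = \frac{519880237554}{5878459}$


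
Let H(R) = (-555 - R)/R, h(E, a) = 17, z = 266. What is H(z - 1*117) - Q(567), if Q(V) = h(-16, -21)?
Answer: -3237/149 ≈ -21.725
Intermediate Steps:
Q(V) = 17
H(R) = (-555 - R)/R
H(z - 1*117) - Q(567) = (-555 - (266 - 1*117))/(266 - 1*117) - 1*17 = (-555 - (266 - 117))/(266 - 117) - 17 = (-555 - 1*149)/149 - 17 = (-555 - 149)/149 - 17 = (1/149)*(-704) - 17 = -704/149 - 17 = -3237/149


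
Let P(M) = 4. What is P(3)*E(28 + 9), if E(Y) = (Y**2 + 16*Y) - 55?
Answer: 7624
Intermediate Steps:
E(Y) = -55 + Y**2 + 16*Y
P(3)*E(28 + 9) = 4*(-55 + (28 + 9)**2 + 16*(28 + 9)) = 4*(-55 + 37**2 + 16*37) = 4*(-55 + 1369 + 592) = 4*1906 = 7624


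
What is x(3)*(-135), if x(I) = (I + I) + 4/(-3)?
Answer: -630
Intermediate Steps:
x(I) = -4/3 + 2*I (x(I) = 2*I + 4*(-⅓) = 2*I - 4/3 = -4/3 + 2*I)
x(3)*(-135) = (-4/3 + 2*3)*(-135) = (-4/3 + 6)*(-135) = (14/3)*(-135) = -630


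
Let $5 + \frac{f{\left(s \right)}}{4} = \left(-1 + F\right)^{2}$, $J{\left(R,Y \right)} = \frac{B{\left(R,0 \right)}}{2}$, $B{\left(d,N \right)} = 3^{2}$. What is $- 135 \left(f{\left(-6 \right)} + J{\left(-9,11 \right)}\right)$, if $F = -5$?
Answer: $- \frac{34695}{2} \approx -17348.0$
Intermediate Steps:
$B{\left(d,N \right)} = 9$
$J{\left(R,Y \right)} = \frac{9}{2}$
$f{\left(s \right)} = 124$ ($f{\left(s \right)} = -20 + 4 \left(-1 - 5\right)^{2} = -20 + 4 \left(-6\right)^{2} = -20 + 4 \cdot 36 = -20 + 144 = 124$)
$- 135 \left(f{\left(-6 \right)} + J{\left(-9,11 \right)}\right) = - 135 \left(124 + \frac{9}{2}\right) = \left(-135\right) \frac{257}{2} = - \frac{34695}{2}$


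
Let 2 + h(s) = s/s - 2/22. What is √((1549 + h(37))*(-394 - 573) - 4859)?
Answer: I*√181704138/11 ≈ 1225.4*I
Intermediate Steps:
h(s) = -12/11 (h(s) = -2 + (s/s - 2/22) = -2 + (1 - 2*1/22) = -2 + (1 - 1/11) = -2 + 10/11 = -12/11)
√((1549 + h(37))*(-394 - 573) - 4859) = √((1549 - 12/11)*(-394 - 573) - 4859) = √((17027/11)*(-967) - 4859) = √(-16465109/11 - 4859) = √(-16518558/11) = I*√181704138/11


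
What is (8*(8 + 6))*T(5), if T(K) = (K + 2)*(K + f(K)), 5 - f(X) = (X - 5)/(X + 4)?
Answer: 7840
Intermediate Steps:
f(X) = 5 - (-5 + X)/(4 + X) (f(X) = 5 - (X - 5)/(X + 4) = 5 - (-5 + X)/(4 + X))
T(K) = (2 + K)*(K + (25 + 4*K)/(4 + K)) (T(K) = (K + 2)*(K + (25 + 4*K)/(4 + K)) = (2 + K)*(K + (25 + 4*K)/(4 + K)))
(8*(8 + 6))*T(5) = (8*(8 + 6))*((50 + 5³ + 10*5² + 41*5)/(4 + 5)) = (8*14)*((50 + 125 + 10*25 + 205)/9) = 112*((50 + 125 + 250 + 205)/9) = 112*((⅑)*630) = 112*70 = 7840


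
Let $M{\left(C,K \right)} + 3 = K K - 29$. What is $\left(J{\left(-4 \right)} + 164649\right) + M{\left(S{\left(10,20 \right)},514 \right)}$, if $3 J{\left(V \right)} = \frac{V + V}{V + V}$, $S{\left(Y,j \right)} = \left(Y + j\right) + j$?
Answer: $\frac{1286440}{3} \approx 4.2881 \cdot 10^{5}$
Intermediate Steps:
$S{\left(Y,j \right)} = Y + 2 j$
$M{\left(C,K \right)} = -32 + K^{2}$ ($M{\left(C,K \right)} = -3 + \left(K K - 29\right) = -3 + \left(K^{2} - 29\right) = -3 + \left(-29 + K^{2}\right) = -32 + K^{2}$)
$J{\left(V \right)} = \frac{1}{3}$ ($J{\left(V \right)} = \frac{\left(V + V\right) \frac{1}{V + V}}{3} = \frac{2 V \frac{1}{2 V}}{3} = \frac{1}{3} \cdot 1 = \frac{1}{3}$)
$\left(J{\left(-4 \right)} + 164649\right) + M{\left(S{\left(10,20 \right)},514 \right)} = \left(\frac{1}{3} + 164649\right) - \left(32 - 514^{2}\right) = \frac{493948}{3} + \left(-32 + 264196\right) = \frac{493948}{3} + 264164 = \frac{1286440}{3}$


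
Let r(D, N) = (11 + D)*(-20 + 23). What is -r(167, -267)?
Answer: -534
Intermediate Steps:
r(D, N) = 33 + 3*D (r(D, N) = (11 + D)*3 = 33 + 3*D)
-r(167, -267) = -(33 + 3*167) = -(33 + 501) = -1*534 = -534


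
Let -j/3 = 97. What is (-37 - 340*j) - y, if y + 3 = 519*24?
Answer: 86450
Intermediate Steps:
j = -291 (j = -3*97 = -291)
y = 12453 (y = -3 + 519*24 = -3 + 12456 = 12453)
(-37 - 340*j) - y = (-37 - 340*(-291)) - 1*12453 = (-37 + 98940) - 12453 = 98903 - 12453 = 86450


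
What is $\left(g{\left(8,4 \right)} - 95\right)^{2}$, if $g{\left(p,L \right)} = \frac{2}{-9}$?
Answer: $\frac{734449}{81} \approx 9067.3$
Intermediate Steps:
$g{\left(p,L \right)} = - \frac{2}{9}$ ($g{\left(p,L \right)} = 2 \left(- \frac{1}{9}\right) = - \frac{2}{9}$)
$\left(g{\left(8,4 \right)} - 95\right)^{2} = \left(- \frac{2}{9} - 95\right)^{2} = \left(- \frac{857}{9}\right)^{2} = \frac{734449}{81}$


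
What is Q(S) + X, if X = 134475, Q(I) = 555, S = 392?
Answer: 135030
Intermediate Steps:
Q(S) + X = 555 + 134475 = 135030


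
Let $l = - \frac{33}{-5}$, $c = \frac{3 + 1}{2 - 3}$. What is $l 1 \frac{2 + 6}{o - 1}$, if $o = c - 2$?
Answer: $- \frac{264}{35} \approx -7.5429$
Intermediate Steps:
$c = -4$ ($c = \frac{4}{-1} = 4 \left(-1\right) = -4$)
$o = -6$ ($o = -4 - 2 = -6$)
$l = \frac{33}{5}$ ($l = \left(-33\right) \left(- \frac{1}{5}\right) = \frac{33}{5} \approx 6.6$)
$l 1 \frac{2 + 6}{o - 1} = \frac{33}{5} \cdot 1 \frac{2 + 6}{-6 - 1} = \frac{33 \frac{8}{-7}}{5} = \frac{33 \cdot 8 \left(- \frac{1}{7}\right)}{5} = \frac{33}{5} \left(- \frac{8}{7}\right) = - \frac{264}{35}$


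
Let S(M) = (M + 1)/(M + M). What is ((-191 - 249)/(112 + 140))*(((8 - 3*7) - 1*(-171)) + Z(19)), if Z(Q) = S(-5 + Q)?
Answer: -244145/882 ≈ -276.81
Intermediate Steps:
S(M) = (1 + M)/(2*M) (S(M) = (1 + M)/((2*M)) = (1 + M)*(1/(2*M)) = (1 + M)/(2*M))
Z(Q) = (-4 + Q)/(2*(-5 + Q)) (Z(Q) = (1 + (-5 + Q))/(2*(-5 + Q)) = (-4 + Q)/(2*(-5 + Q)))
((-191 - 249)/(112 + 140))*(((8 - 3*7) - 1*(-171)) + Z(19)) = ((-191 - 249)/(112 + 140))*(((8 - 3*7) - 1*(-171)) + (-4 + 19)/(2*(-5 + 19))) = (-440/252)*(((8 - 21) + 171) + (1/2)*15/14) = (-440*1/252)*((-13 + 171) + (1/2)*(1/14)*15) = -110*(158 + 15/28)/63 = -110/63*4439/28 = -244145/882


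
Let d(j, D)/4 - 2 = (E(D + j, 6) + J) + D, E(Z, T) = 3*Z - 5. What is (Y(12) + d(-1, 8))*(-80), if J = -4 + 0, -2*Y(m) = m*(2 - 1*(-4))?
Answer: -4160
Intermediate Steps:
Y(m) = -3*m (Y(m) = -m*(2 - 1*(-4))/2 = -m*(2 + 4)/2 = -m*6/2 = -3*m)
J = -4
E(Z, T) = -5 + 3*Z
d(j, D) = -28 + 12*j + 16*D (d(j, D) = 8 + 4*(((-5 + 3*(D + j)) - 4) + D) = 8 + 4*(((-5 + (3*D + 3*j)) - 4) + D) = 8 + 4*(((-5 + 3*D + 3*j) - 4) + D) = 8 + 4*((-9 + 3*D + 3*j) + D) = 8 + 4*(-9 + 3*j + 4*D) = 8 + (-36 + 12*j + 16*D) = -28 + 12*j + 16*D)
(Y(12) + d(-1, 8))*(-80) = (-3*12 + (-28 + 12*(-1) + 16*8))*(-80) = (-36 + (-28 - 12 + 128))*(-80) = (-36 + 88)*(-80) = 52*(-80) = -4160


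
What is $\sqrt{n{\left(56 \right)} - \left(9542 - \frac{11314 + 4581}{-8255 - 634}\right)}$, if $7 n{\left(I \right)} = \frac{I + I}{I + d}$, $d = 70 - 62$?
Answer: $\frac{i \sqrt{3016304752227}}{17778} \approx 97.691 i$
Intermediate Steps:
$d = 8$
$n{\left(I \right)} = \frac{2 I}{7 \left(8 + I\right)}$ ($n{\left(I \right)} = \frac{\left(I + I\right) \frac{1}{I + 8}}{7} = \frac{2 I \frac{1}{8 + I}}{7} = \frac{2 I}{7 \left(8 + I\right)}$)
$\sqrt{n{\left(56 \right)} - \left(9542 - \frac{11314 + 4581}{-8255 - 634}\right)} = \sqrt{\frac{2}{7} \cdot 56 \frac{1}{8 + 56} - \left(9542 - \frac{11314 + 4581}{-8255 - 634}\right)} = \sqrt{\frac{2}{7} \cdot 56 \cdot \frac{1}{64} - \left(9542 - \frac{15895}{-8889}\right)} = \sqrt{\frac{2}{7} \cdot 56 \cdot \frac{1}{64} + \left(-9542 + 15895 \left(- \frac{1}{8889}\right)\right)} = \sqrt{\frac{1}{4} - \frac{84834733}{8889}} = \sqrt{- \frac{339330043}{35556}} = \frac{i \sqrt{3016304752227}}{17778}$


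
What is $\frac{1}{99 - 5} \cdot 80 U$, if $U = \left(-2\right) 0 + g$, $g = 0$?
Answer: $0$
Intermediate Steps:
$U = 0$ ($U = \left(-2\right) 0 + 0 = 0 + 0 = 0$)
$\frac{1}{99 - 5} \cdot 80 U = \frac{1}{99 - 5} \cdot 80 \cdot 0 = \frac{1}{94} \cdot 80 \cdot 0 = \frac{40}{47} \cdot 0 = 0$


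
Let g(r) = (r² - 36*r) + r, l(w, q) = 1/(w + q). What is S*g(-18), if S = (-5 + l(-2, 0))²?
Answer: 57717/2 ≈ 28859.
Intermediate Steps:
l(w, q) = 1/(q + w)
g(r) = r² - 35*r
S = 121/4 (S = (-5 + 1/(0 - 2))² = (-5 + 1/(-2))² = (-5 - ½)² = (-11/2)² = 121/4 ≈ 30.250)
S*g(-18) = 121*(-18*(-35 - 18))/4 = 121*(-18*(-53))/4 = (121/4)*954 = 57717/2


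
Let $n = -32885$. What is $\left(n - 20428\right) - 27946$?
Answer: $-81259$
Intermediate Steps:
$\left(n - 20428\right) - 27946 = \left(-32885 - 20428\right) - 27946 = -53313 - 27946 = -81259$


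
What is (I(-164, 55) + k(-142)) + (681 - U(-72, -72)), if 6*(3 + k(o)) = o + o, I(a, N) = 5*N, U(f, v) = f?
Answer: 2933/3 ≈ 977.67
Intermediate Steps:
k(o) = -3 + o/3 (k(o) = -3 + (o + o)/6 = -3 + (2*o)/6 = -3 + o/3)
(I(-164, 55) + k(-142)) + (681 - U(-72, -72)) = (5*55 + (-3 + (⅓)*(-142))) + (681 - 1*(-72)) = (275 + (-3 - 142/3)) + (681 + 72) = (275 - 151/3) + 753 = 674/3 + 753 = 2933/3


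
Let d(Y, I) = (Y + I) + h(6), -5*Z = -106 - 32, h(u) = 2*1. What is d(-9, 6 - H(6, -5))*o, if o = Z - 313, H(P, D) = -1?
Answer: 0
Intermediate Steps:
h(u) = 2
Z = 138/5 (Z = -(-106 - 32)/5 = -1/5*(-138) = 138/5 ≈ 27.600)
d(Y, I) = 2 + I + Y (d(Y, I) = (Y + I) + 2 = (I + Y) + 2 = 2 + I + Y)
o = -1427/5 (o = 138/5 - 313 = -1427/5 ≈ -285.40)
d(-9, 6 - H(6, -5))*o = (2 + (6 - 1*(-1)) - 9)*(-1427/5) = (2 + (6 + 1) - 9)*(-1427/5) = (2 + 7 - 9)*(-1427/5) = 0*(-1427/5) = 0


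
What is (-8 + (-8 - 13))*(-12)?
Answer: 348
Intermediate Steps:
(-8 + (-8 - 13))*(-12) = (-8 - 21)*(-12) = -29*(-12) = 348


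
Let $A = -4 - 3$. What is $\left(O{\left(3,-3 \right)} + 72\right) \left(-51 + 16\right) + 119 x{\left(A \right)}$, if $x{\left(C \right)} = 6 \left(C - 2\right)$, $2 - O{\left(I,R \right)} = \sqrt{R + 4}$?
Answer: $-8981$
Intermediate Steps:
$O{\left(I,R \right)} = 2 - \sqrt{4 + R}$ ($O{\left(I,R \right)} = 2 - \sqrt{R + 4} = 2 - \sqrt{4 + R}$)
$A = -7$
$x{\left(C \right)} = -12 + 6 C$ ($x{\left(C \right)} = 6 \left(-2 + C\right) = -12 + 6 C$)
$\left(O{\left(3,-3 \right)} + 72\right) \left(-51 + 16\right) + 119 x{\left(A \right)} = \left(\left(2 - \sqrt{4 - 3}\right) + 72\right) \left(-51 + 16\right) + 119 \left(-12 + 6 \left(-7\right)\right) = \left(\left(2 - \sqrt{1}\right) + 72\right) \left(-35\right) + 119 \left(-12 - 42\right) = \left(\left(2 - 1\right) + 72\right) \left(-35\right) + 119 \left(-54\right) = \left(\left(2 - 1\right) + 72\right) \left(-35\right) - 6426 = \left(1 + 72\right) \left(-35\right) - 6426 = 73 \left(-35\right) - 6426 = -2555 - 6426 = -8981$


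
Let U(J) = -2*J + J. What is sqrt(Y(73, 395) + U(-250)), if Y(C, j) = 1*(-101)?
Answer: sqrt(149) ≈ 12.207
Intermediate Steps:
Y(C, j) = -101
U(J) = -J
sqrt(Y(73, 395) + U(-250)) = sqrt(-101 - 1*(-250)) = sqrt(-101 + 250) = sqrt(149)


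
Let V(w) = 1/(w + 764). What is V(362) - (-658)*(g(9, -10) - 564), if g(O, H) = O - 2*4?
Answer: -417131203/1126 ≈ -3.7045e+5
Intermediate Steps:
g(O, H) = -8 + O (g(O, H) = O - 8 = -8 + O)
V(w) = 1/(764 + w)
V(362) - (-658)*(g(9, -10) - 564) = 1/(764 + 362) - (-658)*((-8 + 9) - 564) = 1/1126 - (-658)*(1 - 564) = 1/1126 - (-658)*(-563) = 1/1126 - 1*370454 = 1/1126 - 370454 = -417131203/1126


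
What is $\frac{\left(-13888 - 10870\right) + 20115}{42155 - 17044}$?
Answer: $- \frac{4643}{25111} \approx -0.1849$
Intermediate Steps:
$\frac{\left(-13888 - 10870\right) + 20115}{42155 - 17044} = \frac{\left(-13888 - 10870\right) + 20115}{25111} = \left(-24758 + 20115\right) \frac{1}{25111} = \left(-4643\right) \frac{1}{25111} = - \frac{4643}{25111}$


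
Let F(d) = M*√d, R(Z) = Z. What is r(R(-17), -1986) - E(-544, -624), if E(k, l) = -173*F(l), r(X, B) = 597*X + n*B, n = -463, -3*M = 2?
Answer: 909369 - 1384*I*√39/3 ≈ 9.0937e+5 - 2881.0*I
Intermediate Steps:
M = -⅔ (M = -⅓*2 = -⅔ ≈ -0.66667)
F(d) = -2*√d/3
r(X, B) = -463*B + 597*X (r(X, B) = 597*X - 463*B = -463*B + 597*X)
E(k, l) = 346*√l/3 (E(k, l) = -(-346)*√l/3 = 346*√l/3)
r(R(-17), -1986) - E(-544, -624) = (-463*(-1986) + 597*(-17)) - 346*√(-624)/3 = (919518 - 10149) - 346*4*I*√39/3 = 909369 - 1384*I*√39/3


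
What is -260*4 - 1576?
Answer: -2616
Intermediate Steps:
-260*4 - 1576 = -1040 - 1576 = -2616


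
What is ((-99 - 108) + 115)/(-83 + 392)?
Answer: -92/309 ≈ -0.29773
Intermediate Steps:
((-99 - 108) + 115)/(-83 + 392) = (-207 + 115)/309 = -92*1/309 = -92/309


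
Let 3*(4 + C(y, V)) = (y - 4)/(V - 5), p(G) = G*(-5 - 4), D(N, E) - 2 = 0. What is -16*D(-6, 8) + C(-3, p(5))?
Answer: -5393/150 ≈ -35.953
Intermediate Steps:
D(N, E) = 2 (D(N, E) = 2 + 0 = 2)
p(G) = -9*G (p(G) = G*(-9) = -9*G)
C(y, V) = -4 + (-4 + y)/(3*(-5 + V)) (C(y, V) = -4 + ((y - 4)/(V - 5))/3 = -4 + ((-4 + y)/(-5 + V))/3 = -4 + (-4 + y)/(3*(-5 + V)))
-16*D(-6, 8) + C(-3, p(5)) = -16*2 + (56 - 3 - (-108)*5)/(3*(-5 - 9*5)) = -32 + (56 - 3 - 12*(-45))/(3*(-5 - 45)) = -32 + (⅓)*(56 - 3 + 540)/(-50) = -32 + (⅓)*(-1/50)*593 = -32 - 593/150 = -5393/150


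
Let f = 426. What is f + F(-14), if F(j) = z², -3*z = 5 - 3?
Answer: 3838/9 ≈ 426.44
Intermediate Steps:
z = -⅔ (z = -(5 - 3)/3 = -⅓*2 = -⅔ ≈ -0.66667)
F(j) = 4/9 (F(j) = (-⅔)² = 4/9)
f + F(-14) = 426 + 4/9 = 3838/9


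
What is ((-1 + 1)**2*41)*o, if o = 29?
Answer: 0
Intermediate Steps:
((-1 + 1)**2*41)*o = ((-1 + 1)**2*41)*29 = (0**2*41)*29 = (0*41)*29 = 0*29 = 0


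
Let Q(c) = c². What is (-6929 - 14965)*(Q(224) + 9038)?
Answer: -1296431316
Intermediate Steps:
(-6929 - 14965)*(Q(224) + 9038) = (-6929 - 14965)*(224² + 9038) = -21894*(50176 + 9038) = -21894*59214 = -1296431316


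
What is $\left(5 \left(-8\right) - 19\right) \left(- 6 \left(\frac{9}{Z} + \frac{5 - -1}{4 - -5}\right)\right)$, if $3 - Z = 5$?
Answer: $-1357$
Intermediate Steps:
$Z = -2$ ($Z = 3 - 5 = -2$)
$\left(5 \left(-8\right) - 19\right) \left(- 6 \left(\frac{9}{Z} + \frac{5 - -1}{4 - -5}\right)\right) = \left(5 \left(-8\right) - 19\right) \left(- 6 \left(\frac{9}{-2} + \frac{5 - -1}{4 - -5}\right)\right) = \left(-40 - 19\right) \left(- 6 \left(9 \left(- \frac{1}{2}\right) + \frac{5 + 1}{4 + 5}\right)\right) = - 59 \left(- 6 \left(- \frac{9}{2} + \frac{6}{9}\right)\right) = - 59 \left(- 6 \left(- \frac{9}{2} + 6 \cdot \frac{1}{9}\right)\right) = - 59 \left(- 6 \left(- \frac{9}{2} + \frac{2}{3}\right)\right) = - 59 \left(\left(-6\right) \left(- \frac{23}{6}\right)\right) = \left(-59\right) 23 = -1357$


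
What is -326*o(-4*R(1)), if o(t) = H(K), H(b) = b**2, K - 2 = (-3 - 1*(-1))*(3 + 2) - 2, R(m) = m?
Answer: -32600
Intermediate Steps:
K = -10 (K = 2 + ((-3 - 1*(-1))*(3 + 2) - 2) = 2 + ((-3 + 1)*5 - 2) = 2 + (-2*5 - 2) = 2 + (-10 - 2) = 2 - 12 = -10)
o(t) = 100 (o(t) = (-10)**2 = 100)
-326*o(-4*R(1)) = -326*100 = -32600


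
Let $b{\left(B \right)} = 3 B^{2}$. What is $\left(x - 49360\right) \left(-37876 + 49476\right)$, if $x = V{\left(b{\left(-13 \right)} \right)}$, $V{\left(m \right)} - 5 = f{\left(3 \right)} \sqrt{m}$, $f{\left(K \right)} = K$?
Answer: $-572518000 + 452400 \sqrt{3} \approx -5.7173 \cdot 10^{8}$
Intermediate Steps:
$V{\left(m \right)} = 5 + 3 \sqrt{m}$
$x = 5 + 39 \sqrt{3}$ ($x = 5 + 3 \sqrt{3 \left(-13\right)^{2}} = 5 + 3 \sqrt{3 \cdot 169} = 5 + 3 \sqrt{507} = 5 + 3 \cdot 13 \sqrt{3} = 5 + 39 \sqrt{3} \approx 72.55$)
$\left(x - 49360\right) \left(-37876 + 49476\right) = \left(\left(5 + 39 \sqrt{3}\right) - 49360\right) \left(-37876 + 49476\right) = \left(-49355 + 39 \sqrt{3}\right) 11600 = -572518000 + 452400 \sqrt{3}$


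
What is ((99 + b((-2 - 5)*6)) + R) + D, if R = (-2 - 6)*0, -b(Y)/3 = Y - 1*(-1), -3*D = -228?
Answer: 298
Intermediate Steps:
D = 76 (D = -⅓*(-228) = 76)
b(Y) = -3 - 3*Y (b(Y) = -3*(Y - 1*(-1)) = -3*(Y + 1) = -3*(1 + Y) = -3 - 3*Y)
R = 0 (R = -8*0 = 0)
((99 + b((-2 - 5)*6)) + R) + D = ((99 + (-3 - 3*(-2 - 5)*6)) + 0) + 76 = ((99 + (-3 - (-21)*6)) + 0) + 76 = ((99 + (-3 - 3*(-42))) + 0) + 76 = ((99 + (-3 + 126)) + 0) + 76 = ((99 + 123) + 0) + 76 = (222 + 0) + 76 = 222 + 76 = 298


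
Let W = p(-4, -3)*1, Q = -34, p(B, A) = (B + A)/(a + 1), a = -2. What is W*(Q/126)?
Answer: -17/9 ≈ -1.8889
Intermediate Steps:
p(B, A) = -A - B (p(B, A) = (B + A)/(-2 + 1) = (A + B)/(-1) = (A + B)*(-1) = -A - B)
W = 7 (W = (-1*(-3) - 1*(-4))*1 = (3 + 4)*1 = 7*1 = 7)
W*(Q/126) = 7*(-34/126) = 7*(-34*1/126) = 7*(-17/63) = -17/9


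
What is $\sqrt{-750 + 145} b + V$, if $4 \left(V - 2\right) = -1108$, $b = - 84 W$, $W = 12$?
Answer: $-275 - 11088 i \sqrt{5} \approx -275.0 - 24794.0 i$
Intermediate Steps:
$b = -1008$ ($b = \left(-84\right) 12 = -1008$)
$V = -275$ ($V = 2 + \frac{1}{4} \left(-1108\right) = 2 - 277 = -275$)
$\sqrt{-750 + 145} b + V = \sqrt{-750 + 145} \left(-1008\right) - 275 = \sqrt{-605} \left(-1008\right) - 275 = 11 i \sqrt{5} \left(-1008\right) - 275 = - 11088 i \sqrt{5} - 275 = -275 - 11088 i \sqrt{5}$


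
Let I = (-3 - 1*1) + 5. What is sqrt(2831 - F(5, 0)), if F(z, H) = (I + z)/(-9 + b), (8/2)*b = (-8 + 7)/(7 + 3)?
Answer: sqrt(1022231)/19 ≈ 53.213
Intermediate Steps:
b = -1/40 (b = ((-8 + 7)/(7 + 3))/4 = (-1/10)/4 = (-1*1/10)/4 = (1/4)*(-1/10) = -1/40 ≈ -0.025000)
I = 1 (I = (-3 - 1) + 5 = -4 + 5 = 1)
F(z, H) = -40/361 - 40*z/361 (F(z, H) = (1 + z)/(-9 - 1/40) = (1 + z)/(-361/40) = (1 + z)*(-40/361) = -40/361 - 40*z/361)
sqrt(2831 - F(5, 0)) = sqrt(2831 - (-40/361 - 40/361*5)) = sqrt(2831 - (-40/361 - 200/361)) = sqrt(2831 - 1*(-240/361)) = sqrt(2831 + 240/361) = sqrt(1022231/361) = sqrt(1022231)/19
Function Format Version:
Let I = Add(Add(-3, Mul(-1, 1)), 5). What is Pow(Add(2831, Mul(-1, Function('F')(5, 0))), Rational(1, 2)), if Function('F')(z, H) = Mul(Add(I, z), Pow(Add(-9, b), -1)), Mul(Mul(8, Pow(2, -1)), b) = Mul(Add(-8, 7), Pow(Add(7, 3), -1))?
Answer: Mul(Rational(1, 19), Pow(1022231, Rational(1, 2))) ≈ 53.213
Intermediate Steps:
b = Rational(-1, 40) (b = Mul(Rational(1, 4), Mul(Add(-8, 7), Pow(Add(7, 3), -1))) = Mul(Rational(1, 4), Mul(-1, Pow(10, -1))) = Mul(Rational(1, 4), Mul(-1, Rational(1, 10))) = Mul(Rational(1, 4), Rational(-1, 10)) = Rational(-1, 40) ≈ -0.025000)
I = 1 (I = Add(Add(-3, -1), 5) = Add(-4, 5) = 1)
Function('F')(z, H) = Add(Rational(-40, 361), Mul(Rational(-40, 361), z)) (Function('F')(z, H) = Mul(Add(1, z), Pow(Add(-9, Rational(-1, 40)), -1)) = Mul(Add(1, z), Pow(Rational(-361, 40), -1)) = Mul(Add(1, z), Rational(-40, 361)) = Add(Rational(-40, 361), Mul(Rational(-40, 361), z)))
Pow(Add(2831, Mul(-1, Function('F')(5, 0))), Rational(1, 2)) = Pow(Add(2831, Mul(-1, Add(Rational(-40, 361), Mul(Rational(-40, 361), 5)))), Rational(1, 2)) = Pow(Add(2831, Mul(-1, Add(Rational(-40, 361), Rational(-200, 361)))), Rational(1, 2)) = Pow(Add(2831, Mul(-1, Rational(-240, 361))), Rational(1, 2)) = Pow(Add(2831, Rational(240, 361)), Rational(1, 2)) = Pow(Rational(1022231, 361), Rational(1, 2)) = Mul(Rational(1, 19), Pow(1022231, Rational(1, 2)))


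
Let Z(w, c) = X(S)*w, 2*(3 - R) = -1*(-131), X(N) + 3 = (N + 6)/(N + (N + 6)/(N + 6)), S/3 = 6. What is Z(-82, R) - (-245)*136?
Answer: 635786/19 ≈ 33462.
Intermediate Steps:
S = 18 (S = 3*6 = 18)
X(N) = -3 + (6 + N)/(1 + N) (X(N) = -3 + (N + 6)/(N + (N + 6)/(N + 6)) = -3 + (6 + N)/(N + (6 + N)/(6 + N)) = -3 + (6 + N)/(N + 1) = -3 + (6 + N)/(1 + N))
R = -125/2 (R = 3 - (-1)*(-131)/2 = 3 - ½*131 = 3 - 131/2 = -125/2 ≈ -62.500)
Z(w, c) = -33*w/19 (Z(w, c) = ((3 - 2*18)/(1 + 18))*w = ((3 - 36)/19)*w = ((1/19)*(-33))*w = -33*w/19)
Z(-82, R) - (-245)*136 = -33/19*(-82) - (-245)*136 = 2706/19 - 1*(-33320) = 2706/19 + 33320 = 635786/19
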